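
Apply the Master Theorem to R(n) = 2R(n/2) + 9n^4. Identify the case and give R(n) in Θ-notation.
Master Theorem template: R(n) = a·R(n/b) + f(n).
Here: a=2, b=2, f(n)=9n^4
Compute log_b(a) = log_2(2) = 1.
f(n) = 9n^4 = Ω(n^(1+ε)) with ε = 3, and the regularity condition holds (a·f(n/b) = (a/b^4)·f(n) with a/b^4 = 2^-3 < 1). Case 3: R(n) = Θ(f(n)) = Θ(n^4).

Case 3: R(n) = Θ(n^4)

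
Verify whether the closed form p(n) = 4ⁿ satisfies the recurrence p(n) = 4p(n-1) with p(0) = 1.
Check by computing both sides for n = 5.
From the recurrence with p(0) = 1:
  p(0) = 1, p(1) = 4, p(2) = 16, p(3) = 64, p(4) = 256, p(5) = 1024
  so the recurrence gives p(5) = 1024.
From the proposed closed form p(n) = 4ⁿ:
  p(5) = 1024.
Both sides give 1024 at n = 5, and the initial condition(s) match, so the closed form is consistent.

Yes, the closed form is correct.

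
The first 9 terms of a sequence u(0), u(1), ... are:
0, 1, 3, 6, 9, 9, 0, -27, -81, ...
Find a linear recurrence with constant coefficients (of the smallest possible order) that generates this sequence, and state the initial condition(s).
Look for the lowest-order linear relation among consecutive terms.
Observation: u(n) - 3·u(n-1) - (-3)·u(n-2) = 0 holds for the shown terms, and no order-1 relation u(n) = α·u(n-1) + β fits.
Check at n=3: 3·3 + (-3)·1 = 6. ✓

u(n) = 3u(n-1) - 3u(n-2), u(0) = 0, u(1) = 1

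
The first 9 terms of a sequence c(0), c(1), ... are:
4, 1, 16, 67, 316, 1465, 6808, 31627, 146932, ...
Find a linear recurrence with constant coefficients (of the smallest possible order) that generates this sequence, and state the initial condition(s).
Look for the lowest-order linear relation among consecutive terms.
Observation: c(n) - 4·c(n-1) - (3)·c(n-2) = 0 holds for the shown terms, and no order-1 relation c(n) = α·c(n-1) + β fits.
Check at n=3: 4·16 + (3)·1 = 67. ✓

c(n) = 4c(n-1) + 3c(n-2), c(0) = 4, c(1) = 1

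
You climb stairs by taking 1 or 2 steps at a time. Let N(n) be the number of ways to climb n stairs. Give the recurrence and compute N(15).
Condition on the size of the last step (1 to 2): before it there were n-1, …, n-2 stairs climbed, and these cases are disjoint, so N(n) = N(n-1) + N(n-2) (Fibonacci-type sequence).
Initial conditions by direct count (compositions of i into parts ≤ 2): N(1) = 1; N(2) = 2.
Iterating the recurrence: N(3) = 3, N(4) = 5, N(5) = 8, N(6) = 13, N(7) = 21, N(8) = 34, N(9) = 55, N(10) = 89, N(11) = 144, N(12) = 233, N(13) = 377, N(14) = 610, N(15) = 987.

N(n) = N(n-1) + N(n-2), N(1) = 1, N(2) = 2; N(15) = 987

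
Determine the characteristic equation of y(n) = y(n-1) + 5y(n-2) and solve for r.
Substitute y(n) = rⁿ and divide through by rⁿ⁻²: r² - r - 5 = 0
Discriminant: 1² + 4·5 = 21, not a perfect square, so by the quadratic formula r = (1 ± √21)/2.
General solution: y(n) = A·r₁ⁿ + B·r₂ⁿ where r₁,r₂ = (1 ± √21)/2

Characteristic: r² - r - 5 = 0, Roots: r = (1 ± √21)/2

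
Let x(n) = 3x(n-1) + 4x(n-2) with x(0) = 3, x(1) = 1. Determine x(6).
Computing the sequence terms:
3, 1, 15, 49, 207, 817, 3279

3279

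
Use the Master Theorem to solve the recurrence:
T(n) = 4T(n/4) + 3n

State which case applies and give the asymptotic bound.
Master Theorem template: T(n) = a·T(n/b) + f(n).
Here: a=4, b=4, f(n)=3n
Compute log_b(a) = log_4(4) = 1.
f(n) = 3n = Θ(n). Case 2: T(n) = Θ(n log n).

Case 2: T(n) = Θ(n log n)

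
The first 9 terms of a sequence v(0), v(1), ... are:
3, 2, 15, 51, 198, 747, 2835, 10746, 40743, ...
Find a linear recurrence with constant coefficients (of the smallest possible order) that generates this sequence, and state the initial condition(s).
Look for the lowest-order linear relation among consecutive terms.
Observation: v(n) - 3·v(n-1) - (3)·v(n-2) = 0 holds for the shown terms, and no order-1 relation v(n) = α·v(n-1) + β fits.
Check at n=3: 3·15 + (3)·2 = 51. ✓

v(n) = 3v(n-1) + 3v(n-2), v(0) = 3, v(1) = 2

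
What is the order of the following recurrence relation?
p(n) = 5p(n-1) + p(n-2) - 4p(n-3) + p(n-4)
The order is the largest lag k for which p(n-k) appears. Here the deepest term is p(n-4), so the order is 4.

Order 4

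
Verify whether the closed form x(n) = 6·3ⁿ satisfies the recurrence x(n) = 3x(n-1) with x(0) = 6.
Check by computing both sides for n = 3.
From the recurrence with x(0) = 6:
  x(0) = 6, x(1) = 18, x(2) = 54, x(3) = 162
  so the recurrence gives x(3) = 162.
From the proposed closed form x(n) = 6·3ⁿ:
  x(3) = 162.
Both sides give 162 at n = 3, and the initial condition(s) match, so the closed form is consistent.

Yes, the closed form is correct.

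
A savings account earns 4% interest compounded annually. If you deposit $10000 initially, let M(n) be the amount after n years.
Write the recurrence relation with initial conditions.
Each year the balance grows by 4%, i.e. is multiplied by 1 + 4/100 = 1.04, so M(n) = 1.04 × M(n-1). The initial deposit gives M(0) = 10000.
Unrolling gives the closed form M(n) = 10000 × (1.04)ⁿ.

M(n) = 1.04 × M(n-1), M(0) = 10000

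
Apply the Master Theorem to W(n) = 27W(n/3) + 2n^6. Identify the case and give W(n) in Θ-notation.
Master Theorem template: W(n) = a·W(n/b) + f(n).
Here: a=27, b=3, f(n)=2n^6
Compute log_b(a) = log_3(27) = 3.
f(n) = 2n^6 = Ω(n^(3+ε)) with ε = 3, and the regularity condition holds (a·f(n/b) = (a/b^6)·f(n) with a/b^6 = 3^-3 < 1). Case 3: W(n) = Θ(f(n)) = Θ(n^6).

Case 3: W(n) = Θ(n^6)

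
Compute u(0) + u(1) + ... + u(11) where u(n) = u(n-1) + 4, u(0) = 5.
Computing the sequence terms: 5, 9, 13, 17, 21, 25, 29, 33, 37, 41, 45, 49
Adding these values together:

324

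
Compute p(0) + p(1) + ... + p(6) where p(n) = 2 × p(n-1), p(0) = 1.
Computing the sequence terms: 1, 2, 4, 8, 16, 32, 64
Adding these values together:

127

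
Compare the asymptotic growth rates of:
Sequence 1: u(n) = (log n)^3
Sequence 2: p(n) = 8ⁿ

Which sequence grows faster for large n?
Comparing growth rates:
Growth-rate hierarchy: log n ≺ any polynomial ≺ any exponential cⁿ (c>1) ≺ n! ≺ nⁿ.
exponential base 8 dominates polylogarithmic (log n)^3 asymptotically.

p(n) grows faster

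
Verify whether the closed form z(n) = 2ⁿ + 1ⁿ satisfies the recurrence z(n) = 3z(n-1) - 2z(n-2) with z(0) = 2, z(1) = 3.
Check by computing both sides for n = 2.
From the recurrence with z(0) = 2, z(1) = 3:
  z(0) = 2, z(1) = 3, z(2) = 5
  so the recurrence gives z(2) = 5.
From the proposed closed form z(n) = 2ⁿ + 1ⁿ:
  z(2) = 5.
Both sides give 5 at n = 2, and the initial condition(s) match, so the closed form is consistent.

Yes, the closed form is correct.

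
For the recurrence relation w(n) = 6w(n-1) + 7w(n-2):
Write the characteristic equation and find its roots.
Substitute w(n) = rⁿ and divide through by rⁿ⁻²: r² - 6r - 7 = 0
Factor: (r - 7)(r + 1) = 0, so r = 7, -1.
General solution: w(n) = A·7ⁿ + B·(-1)ⁿ

Characteristic: r² - 6r - 7 = 0, Roots: r = 7, -1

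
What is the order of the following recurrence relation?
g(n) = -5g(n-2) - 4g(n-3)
The order is the largest lag k for which g(n-k) appears. Here the deepest term is g(n-3), so the order is 3.

Order 3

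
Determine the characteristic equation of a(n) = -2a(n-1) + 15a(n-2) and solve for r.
Substitute a(n) = rⁿ and divide through by rⁿ⁻²: r² + 2r - 15 = 0
Factor: (r + 5)(r - 3) = 0, so r = -5, 3.
General solution: a(n) = A·(-5)ⁿ + B·3ⁿ

Characteristic: r² + 2r - 15 = 0, Roots: r = -5, 3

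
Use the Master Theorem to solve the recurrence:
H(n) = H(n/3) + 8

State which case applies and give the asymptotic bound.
Master Theorem template: H(n) = a·H(n/b) + f(n).
Here: a=1, b=3, f(n)=8
Compute log_b(a) = log_3(1) = 0.
f(n) = 8 = Θ(1). Case 2: H(n) = Θ(log n).

Case 2: H(n) = Θ(log n)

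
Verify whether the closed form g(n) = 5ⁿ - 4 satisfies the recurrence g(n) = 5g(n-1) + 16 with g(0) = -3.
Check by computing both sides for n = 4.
From the recurrence with g(0) = -3:
  g(0) = -3, g(1) = 1, g(2) = 21, g(3) = 121, g(4) = 621
  so the recurrence gives g(4) = 621.
From the proposed closed form g(n) = 5ⁿ - 4:
  g(4) = 621.
Both sides give 621 at n = 4, and the initial condition(s) match, so the closed form is consistent.

Yes, the closed form is correct.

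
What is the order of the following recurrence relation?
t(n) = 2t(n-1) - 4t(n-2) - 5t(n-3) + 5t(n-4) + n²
The order is the largest lag k for which t(n-k) appears. Here the deepest term is t(n-4) (the n² term is non-homogeneous and does not affect the order), so the order is 4.

Order 4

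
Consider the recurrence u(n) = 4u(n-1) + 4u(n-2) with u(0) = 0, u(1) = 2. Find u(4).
Computing the sequence terms:
0, 2, 8, 40, 192

192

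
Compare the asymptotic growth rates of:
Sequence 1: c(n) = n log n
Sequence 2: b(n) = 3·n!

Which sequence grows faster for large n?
Comparing growth rates:
Growth-rate hierarchy: log n ≺ any polynomial ≺ any exponential cⁿ (c>1) ≺ n! ≺ nⁿ.
factorial dominates polynomial degree 1 (with log factor) asymptotically.

b(n) grows faster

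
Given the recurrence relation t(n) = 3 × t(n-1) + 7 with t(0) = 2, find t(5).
Computing step by step:
t(0) = 2
t(1) = 3 × 2 + 7 = 13
t(2) = 3 × 13 + 7 = 46
t(3) = 3 × 46 + 7 = 145
t(4) = 3 × 145 + 7 = 442
t(5) = 3 × 442 + 7 = 1333

1333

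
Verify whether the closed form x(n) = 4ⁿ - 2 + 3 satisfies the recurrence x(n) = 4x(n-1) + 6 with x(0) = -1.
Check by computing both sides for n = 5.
From the recurrence with x(0) = -1:
  x(0) = -1, x(1) = 2, x(2) = 14, x(3) = 62, x(4) = 254, x(5) = 1022
  so the recurrence gives x(5) = 1022.
From the proposed closed form x(n) = 4ⁿ - 2 + 3:
  x(5) = 1025.
The recurrence gives 1022 but the closed form gives 1025, so the closed form does not satisfy the recurrence.

No, the closed form is incorrect.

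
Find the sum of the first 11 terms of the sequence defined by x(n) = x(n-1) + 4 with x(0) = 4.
Computing the sequence terms: 4, 8, 12, 16, 20, 24, 28, 32, 36, 40, 44
Adding these values together:

264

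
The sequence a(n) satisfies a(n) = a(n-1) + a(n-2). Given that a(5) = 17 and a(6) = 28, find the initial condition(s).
Work backwards using a(k) = a(k+2) - a(k+1):
a(4) = a(6) - a(5) = 28 - 17 = 11
a(3) = a(5) - a(4) = 17 - 11 = 6
a(2) = a(4) - a(3) = 11 - 6 = 5
a(1) = a(3) - a(2) = 6 - 5 = 1
a(0) = a(2) - a(1) = 5 - 1 = 4

a(0) = 4, a(1) = 1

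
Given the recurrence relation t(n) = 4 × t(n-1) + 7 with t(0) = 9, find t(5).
Computing step by step:
t(0) = 9
t(1) = 4 × 9 + 7 = 43
t(2) = 4 × 43 + 7 = 179
t(3) = 4 × 179 + 7 = 723
t(4) = 4 × 723 + 7 = 2899
t(5) = 4 × 2899 + 7 = 11603

11603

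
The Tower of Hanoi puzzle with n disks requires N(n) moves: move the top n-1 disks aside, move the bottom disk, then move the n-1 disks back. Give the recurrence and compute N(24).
Moving n disks = move the top n-1 disks aside (N(n-1) moves) + move the largest disk (1 move) + move the n-1 disks back on top (N(n-1) moves), so N(n) = 2N(n-1) + 1, with N(1) = 1 (a single disk takes one move).
First terms: 1, 3, 7, 15, 31, 63, … — each is one less than a power of 2. Indeed N(n) + 1 = 2(N(n-1) + 1) with N(1) + 1 = 2, so N(n) + 1 = 2ⁿ and N(n) = 2ⁿ - 1.
Hence N(24) = 2^24 - 1 = 16777216 - 1 = 16777215.

N(n) = 2N(n-1) + 1, N(1) = 1; N(24) = 16777215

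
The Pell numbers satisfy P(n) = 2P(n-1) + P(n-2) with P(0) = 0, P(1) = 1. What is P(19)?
Computing the sequence terms:
0, 1, 2, 5, 12, 29, 70, 169, 408, 985, 2378, 5741, 13860, 33461, 80782, 195025, 470832, 1136689, 2744210, 6625109

6625109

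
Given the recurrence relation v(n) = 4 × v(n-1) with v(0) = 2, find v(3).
Computing step by step:
v(0) = 2
v(1) = 4 × 2 = 8
v(2) = 4 × 8 = 32
v(3) = 4 × 32 = 128

128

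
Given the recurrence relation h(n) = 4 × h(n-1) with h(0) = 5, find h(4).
Computing step by step:
h(0) = 5
h(1) = 4 × 5 = 20
h(2) = 4 × 20 = 80
h(3) = 4 × 80 = 320
h(4) = 4 × 320 = 1280

1280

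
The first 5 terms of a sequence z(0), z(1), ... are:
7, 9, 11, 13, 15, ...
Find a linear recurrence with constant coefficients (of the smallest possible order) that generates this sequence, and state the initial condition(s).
Look for the lowest-order linear relation among consecutive terms.
Observation: consecutive differences are constant (= 2).
Check at n=2: 1·9 + 2 = 11. ✓

z(n) = z(n-1) + 2, z(0) = 7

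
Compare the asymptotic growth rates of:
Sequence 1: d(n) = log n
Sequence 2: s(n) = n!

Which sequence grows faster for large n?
Comparing growth rates:
Growth-rate hierarchy: log n ≺ any polynomial ≺ any exponential cⁿ (c>1) ≺ n! ≺ nⁿ.
factorial dominates logarithmic asymptotically.

s(n) grows faster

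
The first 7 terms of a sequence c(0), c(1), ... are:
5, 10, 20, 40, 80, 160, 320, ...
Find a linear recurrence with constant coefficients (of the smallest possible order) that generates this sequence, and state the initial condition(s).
Look for the lowest-order linear relation among consecutive terms.
Observation: each term is 2× the previous.
Check at n=2: 2·10 = 20. ✓

c(n) = 2 × c(n-1), c(0) = 5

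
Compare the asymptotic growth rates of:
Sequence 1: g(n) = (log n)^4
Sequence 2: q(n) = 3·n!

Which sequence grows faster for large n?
Comparing growth rates:
Growth-rate hierarchy: log n ≺ any polynomial ≺ any exponential cⁿ (c>1) ≺ n! ≺ nⁿ.
factorial dominates polylogarithmic (log n)^4 asymptotically.

q(n) grows faster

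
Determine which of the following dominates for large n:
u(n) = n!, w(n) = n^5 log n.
Comparing growth rates:
Growth-rate hierarchy: log n ≺ any polynomial ≺ any exponential cⁿ (c>1) ≺ n! ≺ nⁿ.
factorial dominates polynomial degree 5 (with log factor) asymptotically.

u(n) grows faster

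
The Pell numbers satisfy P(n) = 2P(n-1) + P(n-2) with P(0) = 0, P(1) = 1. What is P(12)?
Computing the sequence terms:
0, 1, 2, 5, 12, 29, 70, 169, 408, 985, 2378, 5741, 13860

13860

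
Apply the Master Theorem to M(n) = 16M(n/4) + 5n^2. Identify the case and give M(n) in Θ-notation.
Master Theorem template: M(n) = a·M(n/b) + f(n).
Here: a=16, b=4, f(n)=5n^2
Compute log_b(a) = log_4(16) = 2.
f(n) = 5n^2 = Θ(n^2). Case 2: M(n) = Θ(n^2 log n).

Case 2: M(n) = Θ(n^2 log n)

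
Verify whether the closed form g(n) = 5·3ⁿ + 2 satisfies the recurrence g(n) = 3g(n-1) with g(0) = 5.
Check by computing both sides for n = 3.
From the recurrence with g(0) = 5:
  g(0) = 5, g(1) = 15, g(2) = 45, g(3) = 135
  so the recurrence gives g(3) = 135.
From the proposed closed form g(n) = 5·3ⁿ + 2:
  g(3) = 137.
The recurrence gives 135 but the closed form gives 137, so the closed form does not satisfy the recurrence.

No, the closed form is incorrect.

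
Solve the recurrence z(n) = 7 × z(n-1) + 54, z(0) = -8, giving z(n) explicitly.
Recurrence: z(n) = 7 × z(n-1) + 54, initial: z(0) = -8.
Try z(n) = A·7ⁿ + C. Substituting: A·7ⁿ + C = 7(A·7ⁿ⁻¹ + C) + 54 = A·7ⁿ + 7C + 54, so C = 7C + 54, giving C = -9. Then z(0) = A - 9 = -8 gives A = 1.

z(n) = 7ⁿ - 9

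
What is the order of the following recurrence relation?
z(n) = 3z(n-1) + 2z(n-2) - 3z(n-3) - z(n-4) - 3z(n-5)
The order is the largest lag k for which z(n-k) appears. Here the deepest term is z(n-5), so the order is 5.

Order 5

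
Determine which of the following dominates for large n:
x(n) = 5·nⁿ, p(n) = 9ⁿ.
Comparing growth rates:
Growth-rate hierarchy: log n ≺ any polynomial ≺ any exponential cⁿ (c>1) ≺ n! ≺ nⁿ.
super-exponential nⁿ dominates exponential base 9 asymptotically.

x(n) grows faster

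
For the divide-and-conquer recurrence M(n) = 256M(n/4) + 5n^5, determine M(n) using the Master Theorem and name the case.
Master Theorem template: M(n) = a·M(n/b) + f(n).
Here: a=256, b=4, f(n)=5n^5
Compute log_b(a) = log_4(256) = 4.
f(n) = 5n^5 = Ω(n^(4+ε)) with ε = 1, and the regularity condition holds (a·f(n/b) = (a/b^5)·f(n) with a/b^5 = 4^-1 < 1). Case 3: M(n) = Θ(f(n)) = Θ(n^5).

Case 3: M(n) = Θ(n^5)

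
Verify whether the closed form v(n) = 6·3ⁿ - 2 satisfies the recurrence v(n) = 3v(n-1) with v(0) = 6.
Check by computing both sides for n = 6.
From the recurrence with v(0) = 6:
  v(0) = 6, v(1) = 18, v(2) = 54, v(3) = 162, v(4) = 486, v(5) = 1458, v(6) = 4374
  so the recurrence gives v(6) = 4374.
From the proposed closed form v(n) = 6·3ⁿ - 2:
  v(6) = 4372.
The recurrence gives 4374 but the closed form gives 4372, so the closed form does not satisfy the recurrence.

No, the closed form is incorrect.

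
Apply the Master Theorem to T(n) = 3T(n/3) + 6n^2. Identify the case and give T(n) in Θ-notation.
Master Theorem template: T(n) = a·T(n/b) + f(n).
Here: a=3, b=3, f(n)=6n^2
Compute log_b(a) = log_3(3) = 1.
f(n) = 6n^2 = Ω(n^(1+ε)) with ε = 1, and the regularity condition holds (a·f(n/b) = (a/b^2)·f(n) with a/b^2 = 3^-1 < 1). Case 3: T(n) = Θ(f(n)) = Θ(n^2).

Case 3: T(n) = Θ(n^2)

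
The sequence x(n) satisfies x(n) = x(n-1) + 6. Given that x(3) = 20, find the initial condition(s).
x(3) = x(0) + 3·6, so x(0) = 20 - 18 = 2.

x(0) = 2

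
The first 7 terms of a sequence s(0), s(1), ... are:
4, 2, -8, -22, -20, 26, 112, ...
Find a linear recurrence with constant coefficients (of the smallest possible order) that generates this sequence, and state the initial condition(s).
Look for the lowest-order linear relation among consecutive terms.
Observation: s(n) - 2·s(n-1) - (-3)·s(n-2) = 0 holds for the shown terms, and no order-1 relation s(n) = α·s(n-1) + β fits.
Check at n=3: 2·-8 + (-3)·2 = -22. ✓

s(n) = 2s(n-1) - 3s(n-2), s(0) = 4, s(1) = 2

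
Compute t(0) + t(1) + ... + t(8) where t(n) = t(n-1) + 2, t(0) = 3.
Computing the sequence terms: 3, 5, 7, 9, 11, 13, 15, 17, 19
Adding these values together:

99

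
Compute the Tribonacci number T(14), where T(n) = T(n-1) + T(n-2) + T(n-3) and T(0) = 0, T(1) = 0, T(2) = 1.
Computing the sequence terms:
0, 0, 1, 1, 2, 4, 7, 13, 24, 44, 81, 149, 274, 504, 927

927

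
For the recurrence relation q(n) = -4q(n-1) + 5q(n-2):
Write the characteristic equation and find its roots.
Substitute q(n) = rⁿ and divide through by rⁿ⁻²: r² + 4r - 5 = 0
Factor: (r - 1)(r + 5) = 0, so r = 1, -5.
General solution: q(n) = A·1ⁿ + B·(-5)ⁿ

Characteristic: r² + 4r - 5 = 0, Roots: r = 1, -5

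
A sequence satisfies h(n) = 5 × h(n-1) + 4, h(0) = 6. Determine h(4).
Computing step by step:
h(0) = 6
h(1) = 5 × 6 + 4 = 34
h(2) = 5 × 34 + 4 = 174
h(3) = 5 × 174 + 4 = 874
h(4) = 5 × 874 + 4 = 4374

4374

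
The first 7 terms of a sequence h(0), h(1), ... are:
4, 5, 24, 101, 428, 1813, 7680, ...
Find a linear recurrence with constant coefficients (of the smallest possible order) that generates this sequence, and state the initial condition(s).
Look for the lowest-order linear relation among consecutive terms.
Observation: h(n) - 4·h(n-1) - (1)·h(n-2) = 0 holds for the shown terms, and no order-1 relation h(n) = α·h(n-1) + β fits.
Check at n=3: 4·24 + (1)·5 = 101. ✓

h(n) = 4h(n-1) + h(n-2), h(0) = 4, h(1) = 5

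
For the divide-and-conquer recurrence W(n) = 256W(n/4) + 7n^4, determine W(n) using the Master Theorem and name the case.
Master Theorem template: W(n) = a·W(n/b) + f(n).
Here: a=256, b=4, f(n)=7n^4
Compute log_b(a) = log_4(256) = 4.
f(n) = 7n^4 = Θ(n^4). Case 2: W(n) = Θ(n^4 log n).

Case 2: W(n) = Θ(n^4 log n)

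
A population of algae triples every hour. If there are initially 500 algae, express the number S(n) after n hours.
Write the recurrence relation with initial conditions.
Each hour multiplies the count by 3, so the count after n hours depends only on the count after n-1 hours: S(n) = 3 × S(n-1). The starting count gives S(0) = 500.
Unrolling n times gives the closed form S(n) = 500 × 3ⁿ.

S(n) = 3 × S(n-1), S(0) = 500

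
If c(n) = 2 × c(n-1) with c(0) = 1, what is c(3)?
Computing step by step:
c(0) = 1
c(1) = 2 × 1 = 2
c(2) = 2 × 2 = 4
c(3) = 2 × 4 = 8

8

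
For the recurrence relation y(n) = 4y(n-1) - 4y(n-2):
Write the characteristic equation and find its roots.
Substitute y(n) = rⁿ and divide through by rⁿ⁻²: r² - 4r + 4 = 0
Factor: (r - 2)² = 0, so r = 2 (double root).
General solution: y(n) = (A + Bn)·2ⁿ

Characteristic: r² - 4r + 4 = 0, Roots: r = 2 (double root)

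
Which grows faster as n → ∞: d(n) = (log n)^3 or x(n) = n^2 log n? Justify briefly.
Comparing growth rates:
Growth-rate hierarchy: log n ≺ any polynomial ≺ any exponential cⁿ (c>1) ≺ n! ≺ nⁿ.
polynomial degree 2 (with log factor) dominates polylogarithmic (log n)^3 asymptotically.

x(n) grows faster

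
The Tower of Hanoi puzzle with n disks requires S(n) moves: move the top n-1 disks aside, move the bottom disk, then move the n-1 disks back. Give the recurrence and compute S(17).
Moving n disks = move the top n-1 disks aside (S(n-1) moves) + move the largest disk (1 move) + move the n-1 disks back on top (S(n-1) moves), so S(n) = 2S(n-1) + 1, with S(1) = 1 (a single disk takes one move).
First terms: 1, 3, 7, 15, 31, 63, … — each is one less than a power of 2. Indeed S(n) + 1 = 2(S(n-1) + 1) with S(1) + 1 = 2, so S(n) + 1 = 2ⁿ and S(n) = 2ⁿ - 1.
Hence S(17) = 2^17 - 1 = 131072 - 1 = 131071.

S(n) = 2S(n-1) + 1, S(1) = 1; S(17) = 131071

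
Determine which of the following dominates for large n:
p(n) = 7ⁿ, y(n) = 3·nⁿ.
Comparing growth rates:
Growth-rate hierarchy: log n ≺ any polynomial ≺ any exponential cⁿ (c>1) ≺ n! ≺ nⁿ.
super-exponential nⁿ dominates exponential base 7 asymptotically.

y(n) grows faster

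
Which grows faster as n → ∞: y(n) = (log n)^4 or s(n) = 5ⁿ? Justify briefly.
Comparing growth rates:
Growth-rate hierarchy: log n ≺ any polynomial ≺ any exponential cⁿ (c>1) ≺ n! ≺ nⁿ.
exponential base 5 dominates polylogarithmic (log n)^4 asymptotically.

s(n) grows faster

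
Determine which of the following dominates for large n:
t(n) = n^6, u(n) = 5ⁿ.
Comparing growth rates:
Growth-rate hierarchy: log n ≺ any polynomial ≺ any exponential cⁿ (c>1) ≺ n! ≺ nⁿ.
exponential base 5 dominates polynomial degree 6 asymptotically.

u(n) grows faster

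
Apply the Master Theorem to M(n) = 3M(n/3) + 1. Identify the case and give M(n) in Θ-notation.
Master Theorem template: M(n) = a·M(n/b) + f(n).
Here: a=3, b=3, f(n)=1
Compute log_b(a) = log_3(3) = 1.
f(n) = 1 = O(n^(1-ε)) with ε = 1. Case 1: M(n) = Θ(n^log_b(a)) = Θ(n).

Case 1: M(n) = Θ(n)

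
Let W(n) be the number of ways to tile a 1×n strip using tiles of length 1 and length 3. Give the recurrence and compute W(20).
Condition on the last tile: it has length 1 (leaving a 1×(n-1) strip) or length 3 (leaving a 1×(n-3) strip), so W(n) = W(n-1) + W(n-3) (order-3 linear recurrence).
For 0 ≤ i < 3 only unit tiles fit, so W(i) = 1.
Iterating the recurrence: W(3) = 2, W(4) = 3, W(5) = 4, W(6) = 6, W(7) = 9, W(8) = 13, W(9) = 19, W(10) = 28, W(11) = 41, W(12) = 60, W(13) = 88, W(14) = 129, W(15) = 189, W(16) = 277, W(17) = 406, W(18) = 595, W(19) = 872, W(20) = 1278.

W(n) = W(n-1) + W(n-3), with W(i) = 1 for 0 ≤ i < 3; W(20) = 1278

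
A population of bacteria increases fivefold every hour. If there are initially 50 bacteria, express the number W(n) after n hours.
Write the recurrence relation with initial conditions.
Each hour multiplies the count by 5, so the count after n hours depends only on the count after n-1 hours: W(n) = 5 × W(n-1). The starting count gives W(0) = 50.
Unrolling n times gives the closed form W(n) = 50 × 5ⁿ.

W(n) = 5 × W(n-1), W(0) = 50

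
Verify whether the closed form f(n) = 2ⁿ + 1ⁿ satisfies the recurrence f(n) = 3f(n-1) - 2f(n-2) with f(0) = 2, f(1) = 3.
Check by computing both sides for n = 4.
From the recurrence with f(0) = 2, f(1) = 3:
  f(0) = 2, f(1) = 3, f(2) = 5, f(3) = 9, f(4) = 17
  so the recurrence gives f(4) = 17.
From the proposed closed form f(n) = 2ⁿ + 1ⁿ:
  f(4) = 17.
Both sides give 17 at n = 4, and the initial condition(s) match, so the closed form is consistent.

Yes, the closed form is correct.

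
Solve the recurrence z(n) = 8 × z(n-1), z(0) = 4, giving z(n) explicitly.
Recurrence: z(n) = 8 × z(n-1), initial: z(0) = 4.
Each term is 8 times the previous, so this is geometric with ratio 8. After n steps: z(n) = z(0)·8ⁿ = 4·8ⁿ.

z(n) = 4·8ⁿ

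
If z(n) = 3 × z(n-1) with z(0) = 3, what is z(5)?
Computing step by step:
z(0) = 3
z(1) = 3 × 3 = 9
z(2) = 3 × 9 = 27
z(3) = 3 × 27 = 81
z(4) = 3 × 81 = 243
z(5) = 3 × 243 = 729

729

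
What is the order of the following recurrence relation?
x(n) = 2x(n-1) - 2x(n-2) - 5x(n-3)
The order is the largest lag k for which x(n-k) appears. Here the deepest term is x(n-3), so the order is 3.

Order 3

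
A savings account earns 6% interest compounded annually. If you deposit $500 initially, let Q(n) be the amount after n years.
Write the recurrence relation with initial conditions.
Each year the balance grows by 6%, i.e. is multiplied by 1 + 6/100 = 1.06, so Q(n) = 1.06 × Q(n-1). The initial deposit gives Q(0) = 500.
Unrolling gives the closed form Q(n) = 500 × (1.06)ⁿ.

Q(n) = 1.06 × Q(n-1), Q(0) = 500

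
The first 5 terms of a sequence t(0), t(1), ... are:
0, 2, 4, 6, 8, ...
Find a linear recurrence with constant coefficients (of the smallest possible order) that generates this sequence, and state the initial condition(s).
Look for the lowest-order linear relation among consecutive terms.
Observation: consecutive differences are constant (= 2).
Check at n=2: 1·2 + 2 = 4. ✓

t(n) = t(n-1) + 2, t(0) = 0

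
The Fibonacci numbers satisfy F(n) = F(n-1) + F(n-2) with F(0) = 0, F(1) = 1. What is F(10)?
Computing the sequence terms:
0, 1, 1, 2, 3, 5, 8, 13, 21, 34, 55

55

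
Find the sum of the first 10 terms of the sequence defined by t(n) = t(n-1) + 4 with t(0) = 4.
Computing the sequence terms: 4, 8, 12, 16, 20, 24, 28, 32, 36, 40
Adding these values together:

220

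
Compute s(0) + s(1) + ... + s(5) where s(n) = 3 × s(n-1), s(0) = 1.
Computing the sequence terms: 1, 3, 9, 27, 81, 243
Adding these values together:

364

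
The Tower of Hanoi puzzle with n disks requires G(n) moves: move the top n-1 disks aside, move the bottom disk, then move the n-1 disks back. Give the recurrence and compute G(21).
Moving n disks = move the top n-1 disks aside (G(n-1) moves) + move the largest disk (1 move) + move the n-1 disks back on top (G(n-1) moves), so G(n) = 2G(n-1) + 1, with G(1) = 1 (a single disk takes one move).
First terms: 1, 3, 7, 15, 31, 63, … — each is one less than a power of 2. Indeed G(n) + 1 = 2(G(n-1) + 1) with G(1) + 1 = 2, so G(n) + 1 = 2ⁿ and G(n) = 2ⁿ - 1.
Hence G(21) = 2^21 - 1 = 2097152 - 1 = 2097151.

G(n) = 2G(n-1) + 1, G(1) = 1; G(21) = 2097151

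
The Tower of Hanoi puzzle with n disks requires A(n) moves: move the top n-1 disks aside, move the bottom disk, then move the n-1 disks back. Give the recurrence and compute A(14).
Moving n disks = move the top n-1 disks aside (A(n-1) moves) + move the largest disk (1 move) + move the n-1 disks back on top (A(n-1) moves), so A(n) = 2A(n-1) + 1, with A(1) = 1 (a single disk takes one move).
First terms: 1, 3, 7, 15, 31, 63, … — each is one less than a power of 2. Indeed A(n) + 1 = 2(A(n-1) + 1) with A(1) + 1 = 2, so A(n) + 1 = 2ⁿ and A(n) = 2ⁿ - 1.
Hence A(14) = 2^14 - 1 = 16384 - 1 = 16383.

A(n) = 2A(n-1) + 1, A(1) = 1; A(14) = 16383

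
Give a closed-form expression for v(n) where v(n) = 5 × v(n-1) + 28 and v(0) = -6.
Recurrence: v(n) = 5 × v(n-1) + 28, initial: v(0) = -6.
Try v(n) = A·5ⁿ + C. Substituting: A·5ⁿ + C = 5(A·5ⁿ⁻¹ + C) + 28 = A·5ⁿ + 5C + 28, so C = 5C + 28, giving C = -7. Then v(0) = A - 7 = -6 gives A = 1.

v(n) = 5ⁿ - 7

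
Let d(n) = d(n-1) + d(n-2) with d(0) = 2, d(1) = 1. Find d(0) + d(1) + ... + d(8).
Computing the sequence terms: 2, 1, 3, 4, 7, 11, 18, 29, 47
Adding these values together:

122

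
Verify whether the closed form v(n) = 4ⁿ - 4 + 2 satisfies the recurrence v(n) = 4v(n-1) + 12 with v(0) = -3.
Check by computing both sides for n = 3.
From the recurrence with v(0) = -3:
  v(0) = -3, v(1) = 0, v(2) = 12, v(3) = 60
  so the recurrence gives v(3) = 60.
From the proposed closed form v(n) = 4ⁿ - 4 + 2:
  v(3) = 62.
The recurrence gives 60 but the closed form gives 62, so the closed form does not satisfy the recurrence.

No, the closed form is incorrect.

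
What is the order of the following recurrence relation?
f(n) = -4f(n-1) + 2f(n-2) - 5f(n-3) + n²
The order is the largest lag k for which f(n-k) appears. Here the deepest term is f(n-3) (the n² term is non-homogeneous and does not affect the order), so the order is 3.

Order 3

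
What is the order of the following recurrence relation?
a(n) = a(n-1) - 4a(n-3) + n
The order is the largest lag k for which a(n-k) appears. Here the deepest term is a(n-3) (the n term is non-homogeneous and does not affect the order), so the order is 3.

Order 3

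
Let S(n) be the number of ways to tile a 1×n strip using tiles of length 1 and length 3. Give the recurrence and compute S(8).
Condition on the last tile: it has length 1 (leaving a 1×(n-1) strip) or length 3 (leaving a 1×(n-3) strip), so S(n) = S(n-1) + S(n-3) (order-3 linear recurrence).
For 0 ≤ i < 3 only unit tiles fit, so S(i) = 1.
Iterating the recurrence: S(3) = 2, S(4) = 3, S(5) = 4, S(6) = 6, S(7) = 9, S(8) = 13.

S(n) = S(n-1) + S(n-3), with S(i) = 1 for 0 ≤ i < 3; S(8) = 13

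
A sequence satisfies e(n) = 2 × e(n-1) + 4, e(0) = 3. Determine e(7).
Computing step by step:
e(0) = 3
e(1) = 2 × 3 + 4 = 10
e(2) = 2 × 10 + 4 = 24
e(3) = 2 × 24 + 4 = 52
e(4) = 2 × 52 + 4 = 108
e(5) = 2 × 108 + 4 = 220
e(6) = 2 × 220 + 4 = 444
e(7) = 2 × 444 + 4 = 892

892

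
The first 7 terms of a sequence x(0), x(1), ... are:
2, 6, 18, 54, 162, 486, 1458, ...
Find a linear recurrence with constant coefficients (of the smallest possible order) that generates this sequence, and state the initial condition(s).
Look for the lowest-order linear relation among consecutive terms.
Observation: each term is 3× the previous.
Check at n=2: 3·6 = 18. ✓

x(n) = 3 × x(n-1), x(0) = 2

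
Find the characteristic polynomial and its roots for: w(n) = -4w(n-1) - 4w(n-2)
Substitute w(n) = rⁿ and divide through by rⁿ⁻²: r² + 4r + 4 = 0
Factor: (r + 2)² = 0, so r = -2 (double root).
General solution: w(n) = (A + Bn)·(-2)ⁿ

Characteristic: r² + 4r + 4 = 0, Roots: r = -2 (double root)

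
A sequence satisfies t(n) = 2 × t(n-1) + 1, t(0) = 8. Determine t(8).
Computing step by step:
t(0) = 8
t(1) = 2 × 8 + 1 = 17
t(2) = 2 × 17 + 1 = 35
t(3) = 2 × 35 + 1 = 71
t(4) = 2 × 71 + 1 = 143
t(5) = 2 × 143 + 1 = 287
t(6) = 2 × 287 + 1 = 575
t(7) = 2 × 575 + 1 = 1151
t(8) = 2 × 1151 + 1 = 2303

2303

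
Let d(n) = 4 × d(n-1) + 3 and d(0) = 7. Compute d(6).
Computing step by step:
d(0) = 7
d(1) = 4 × 7 + 3 = 31
d(2) = 4 × 31 + 3 = 127
d(3) = 4 × 127 + 3 = 511
d(4) = 4 × 511 + 3 = 2047
d(5) = 4 × 2047 + 3 = 8191
d(6) = 4 × 8191 + 3 = 32767

32767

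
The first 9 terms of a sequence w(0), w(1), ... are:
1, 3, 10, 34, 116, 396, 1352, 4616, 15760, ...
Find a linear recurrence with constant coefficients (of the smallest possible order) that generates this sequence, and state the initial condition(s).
Look for the lowest-order linear relation among consecutive terms.
Observation: w(n) - 4·w(n-1) - (-2)·w(n-2) = 0 holds for the shown terms, and no order-1 relation w(n) = α·w(n-1) + β fits.
Check at n=3: 4·10 + (-2)·3 = 34. ✓

w(n) = 4w(n-1) - 2w(n-2), w(0) = 1, w(1) = 3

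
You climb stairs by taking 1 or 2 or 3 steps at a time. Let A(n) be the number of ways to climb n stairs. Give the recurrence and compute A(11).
Condition on the size of the last step (1 to 3): before it there were n-1, …, n-3 stairs climbed, and these cases are disjoint, so A(n) = A(n-1) + A(n-2) + A(n-3) (order-3 linear recurrence).
Initial conditions by direct count (compositions of i into parts ≤ 3): A(1) = 1; A(2) = 2; A(3) = 4.
Iterating the recurrence: A(4) = 7, A(5) = 13, A(6) = 24, A(7) = 44, A(8) = 81, A(9) = 149, A(10) = 274, A(11) = 504.

A(n) = A(n-1) + A(n-2) + A(n-3), A(1) = 1, A(2) = 2, A(3) = 4; A(11) = 504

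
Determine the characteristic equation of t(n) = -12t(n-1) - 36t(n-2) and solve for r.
Substitute t(n) = rⁿ and divide through by rⁿ⁻²: r² + 12r + 36 = 0
Factor: (r + 6)² = 0, so r = -6 (double root).
General solution: t(n) = (A + Bn)·(-6)ⁿ

Characteristic: r² + 12r + 36 = 0, Roots: r = -6 (double root)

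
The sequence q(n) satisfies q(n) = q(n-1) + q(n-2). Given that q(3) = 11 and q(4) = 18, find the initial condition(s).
Work backwards using q(k) = q(k+2) - q(k+1):
q(2) = q(4) - q(3) = 18 - 11 = 7
q(1) = q(3) - q(2) = 11 - 7 = 4
q(0) = q(2) - q(1) = 7 - 4 = 3

q(0) = 3, q(1) = 4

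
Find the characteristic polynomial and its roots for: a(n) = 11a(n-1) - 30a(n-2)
Substitute a(n) = rⁿ and divide through by rⁿ⁻²: r² - 11r + 30 = 0
Factor: (r - 5)(r - 6) = 0, so r = 5, 6.
General solution: a(n) = A·5ⁿ + B·6ⁿ

Characteristic: r² - 11r + 30 = 0, Roots: r = 5, 6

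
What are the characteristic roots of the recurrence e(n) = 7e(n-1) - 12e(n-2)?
Substitute e(n) = rⁿ and divide through by rⁿ⁻²: r² - 7r + 12 = 0
Factor: (r - 4)(r - 3) = 0, so r = 4, 3.
General solution: e(n) = A·4ⁿ + B·3ⁿ

Characteristic: r² - 7r + 12 = 0, Roots: r = 4, 3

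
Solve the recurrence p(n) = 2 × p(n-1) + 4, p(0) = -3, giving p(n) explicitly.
Recurrence: p(n) = 2 × p(n-1) + 4, initial: p(0) = -3.
Try p(n) = A·2ⁿ + C. Substituting: A·2ⁿ + C = 2(A·2ⁿ⁻¹ + C) + 4 = A·2ⁿ + 2C + 4, so C = 2C + 4, giving C = -4. Then p(0) = A - 4 = -3 gives A = 1.

p(n) = 2ⁿ - 4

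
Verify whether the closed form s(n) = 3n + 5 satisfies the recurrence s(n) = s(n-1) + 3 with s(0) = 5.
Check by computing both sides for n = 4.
From the recurrence with s(0) = 5:
  s(0) = 5, s(1) = 8, s(2) = 11, s(3) = 14, s(4) = 17
  so the recurrence gives s(4) = 17.
From the proposed closed form s(n) = 3n + 5:
  s(4) = 17.
Both sides give 17 at n = 4, and the initial condition(s) match, so the closed form is consistent.

Yes, the closed form is correct.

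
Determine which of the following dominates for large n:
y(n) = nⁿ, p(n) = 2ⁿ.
Comparing growth rates:
Growth-rate hierarchy: log n ≺ any polynomial ≺ any exponential cⁿ (c>1) ≺ n! ≺ nⁿ.
super-exponential nⁿ dominates exponential base 2 asymptotically.

y(n) grows faster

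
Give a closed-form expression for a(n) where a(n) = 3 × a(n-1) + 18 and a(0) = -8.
Recurrence: a(n) = 3 × a(n-1) + 18, initial: a(0) = -8.
Try a(n) = A·3ⁿ + C. Substituting: A·3ⁿ + C = 3(A·3ⁿ⁻¹ + C) + 18 = A·3ⁿ + 3C + 18, so C = 3C + 18, giving C = -9. Then a(0) = A - 9 = -8 gives A = 1.

a(n) = 3ⁿ - 9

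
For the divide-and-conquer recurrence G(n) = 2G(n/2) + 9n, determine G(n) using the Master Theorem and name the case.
Master Theorem template: G(n) = a·G(n/b) + f(n).
Here: a=2, b=2, f(n)=9n
Compute log_b(a) = log_2(2) = 1.
f(n) = 9n = Θ(n). Case 2: G(n) = Θ(n log n).

Case 2: G(n) = Θ(n log n)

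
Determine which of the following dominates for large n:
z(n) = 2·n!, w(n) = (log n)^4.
Comparing growth rates:
Growth-rate hierarchy: log n ≺ any polynomial ≺ any exponential cⁿ (c>1) ≺ n! ≺ nⁿ.
factorial dominates polylogarithmic (log n)^4 asymptotically.

z(n) grows faster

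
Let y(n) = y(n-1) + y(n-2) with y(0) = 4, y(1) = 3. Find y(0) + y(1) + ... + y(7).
Computing the sequence terms: 4, 3, 7, 10, 17, 27, 44, 71
Adding these values together:

183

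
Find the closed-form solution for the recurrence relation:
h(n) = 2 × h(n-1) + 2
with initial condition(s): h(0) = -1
Recurrence: h(n) = 2 × h(n-1) + 2, initial: h(0) = -1.
Try h(n) = A·2ⁿ + C. Substituting: A·2ⁿ + C = 2(A·2ⁿ⁻¹ + C) + 2 = A·2ⁿ + 2C + 2, so C = 2C + 2, giving C = -2. Then h(0) = A - 2 = -1 gives A = 1.

h(n) = 2ⁿ - 2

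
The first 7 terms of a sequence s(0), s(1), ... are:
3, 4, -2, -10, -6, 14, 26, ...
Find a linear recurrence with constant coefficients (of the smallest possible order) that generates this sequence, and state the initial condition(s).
Look for the lowest-order linear relation among consecutive terms.
Observation: s(n) - 1·s(n-1) - (-2)·s(n-2) = 0 holds for the shown terms, and no order-1 relation s(n) = α·s(n-1) + β fits.
Check at n=3: 1·-2 + (-2)·4 = -10. ✓

s(n) = s(n-1) - 2s(n-2), s(0) = 3, s(1) = 4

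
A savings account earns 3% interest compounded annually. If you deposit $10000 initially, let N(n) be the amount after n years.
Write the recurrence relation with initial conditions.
Each year the balance grows by 3%, i.e. is multiplied by 1 + 3/100 = 1.03, so N(n) = 1.03 × N(n-1). The initial deposit gives N(0) = 10000.
Unrolling gives the closed form N(n) = 10000 × (1.03)ⁿ.

N(n) = 1.03 × N(n-1), N(0) = 10000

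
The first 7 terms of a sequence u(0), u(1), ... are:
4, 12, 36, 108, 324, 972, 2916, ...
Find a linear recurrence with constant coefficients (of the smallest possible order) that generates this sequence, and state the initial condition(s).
Look for the lowest-order linear relation among consecutive terms.
Observation: each term is 3× the previous.
Check at n=2: 3·12 = 36. ✓

u(n) = 3 × u(n-1), u(0) = 4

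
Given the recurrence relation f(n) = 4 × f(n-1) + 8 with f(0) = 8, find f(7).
Computing step by step:
f(0) = 8
f(1) = 4 × 8 + 8 = 40
f(2) = 4 × 40 + 8 = 168
f(3) = 4 × 168 + 8 = 680
f(4) = 4 × 680 + 8 = 2728
f(5) = 4 × 2728 + 8 = 10920
f(6) = 4 × 10920 + 8 = 43688
f(7) = 4 × 43688 + 8 = 174760

174760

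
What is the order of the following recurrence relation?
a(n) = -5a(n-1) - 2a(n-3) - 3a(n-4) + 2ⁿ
The order is the largest lag k for which a(n-k) appears. Here the deepest term is a(n-4) (the 2ⁿ term is non-homogeneous and does not affect the order), so the order is 4.

Order 4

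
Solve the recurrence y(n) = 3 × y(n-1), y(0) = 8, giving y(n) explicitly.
Recurrence: y(n) = 3 × y(n-1), initial: y(0) = 8.
Each term is 3 times the previous, so this is geometric with ratio 3. After n steps: y(n) = y(0)·3ⁿ = 8·3ⁿ.

y(n) = 8·3ⁿ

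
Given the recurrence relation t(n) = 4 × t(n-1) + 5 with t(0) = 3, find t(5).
Computing step by step:
t(0) = 3
t(1) = 4 × 3 + 5 = 17
t(2) = 4 × 17 + 5 = 73
t(3) = 4 × 73 + 5 = 297
t(4) = 4 × 297 + 5 = 1193
t(5) = 4 × 1193 + 5 = 4777

4777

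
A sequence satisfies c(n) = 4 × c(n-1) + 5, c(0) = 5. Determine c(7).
Computing step by step:
c(0) = 5
c(1) = 4 × 5 + 5 = 25
c(2) = 4 × 25 + 5 = 105
c(3) = 4 × 105 + 5 = 425
c(4) = 4 × 425 + 5 = 1705
c(5) = 4 × 1705 + 5 = 6825
c(6) = 4 × 6825 + 5 = 27305
c(7) = 4 × 27305 + 5 = 109225

109225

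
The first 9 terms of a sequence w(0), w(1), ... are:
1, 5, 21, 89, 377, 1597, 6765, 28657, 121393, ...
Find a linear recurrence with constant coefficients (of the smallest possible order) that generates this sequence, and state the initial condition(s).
Look for the lowest-order linear relation among consecutive terms.
Observation: w(n) - 4·w(n-1) - (1)·w(n-2) = 0 holds for the shown terms, and no order-1 relation w(n) = α·w(n-1) + β fits.
Check at n=3: 4·21 + (1)·5 = 89. ✓

w(n) = 4w(n-1) + w(n-2), w(0) = 1, w(1) = 5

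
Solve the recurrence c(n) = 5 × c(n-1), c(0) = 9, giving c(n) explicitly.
Recurrence: c(n) = 5 × c(n-1), initial: c(0) = 9.
Each term is 5 times the previous, so this is geometric with ratio 5. After n steps: c(n) = c(0)·5ⁿ = 9·5ⁿ.

c(n) = 9·5ⁿ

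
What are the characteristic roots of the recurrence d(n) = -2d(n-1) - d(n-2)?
Substitute d(n) = rⁿ and divide through by rⁿ⁻²: r² + 2r + 1 = 0
Factor: (r + 1)² = 0, so r = -1 (double root).
General solution: d(n) = (A + Bn)·(-1)ⁿ

Characteristic: r² + 2r + 1 = 0, Roots: r = -1 (double root)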